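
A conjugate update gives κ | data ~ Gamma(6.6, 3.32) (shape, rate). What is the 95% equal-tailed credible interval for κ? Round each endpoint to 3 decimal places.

Posterior: Gamma(shape 6.6, rate 3.32).
Equal-tailed 95% interval: Gamma(6.6, 3.32) quantiles at 0.025 and 0.975.
Posterior mean ≈ 1.988, SD ≈ 0.774; a Normal approximation gives roughly [0.471, 3.505].
Exact: lower = 0.773; upper = 3.767.

[0.773, 3.767]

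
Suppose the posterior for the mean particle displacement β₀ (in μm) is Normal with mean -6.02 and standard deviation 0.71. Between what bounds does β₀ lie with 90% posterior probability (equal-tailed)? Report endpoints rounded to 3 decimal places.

The posterior is symmetric, so the 90% equal-tailed interval is β₀ = -6.02 ± z·0.71 with z = 1.645.
Half-width: 1.645 × 0.71 = 1.168.
-6.02 − 1.168 = -7.188; -6.02 + 1.168 = -4.852.

[-7.188, -4.852]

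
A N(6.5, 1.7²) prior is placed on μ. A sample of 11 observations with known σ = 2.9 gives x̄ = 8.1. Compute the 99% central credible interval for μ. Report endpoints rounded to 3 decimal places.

[5.762, 9.768]

Posterior precision = 1/1.7² + 11/2.9² = 0.3460 + 1.3080 = 1.6540, so posterior SD = 0.7776.
Posterior mean = (6.5/1.7² + 11·8.1/2.9²) / 1.6540 = 7.7653.
Interval: 7.7653 ± 2.576 × 0.7776 → [5.762, 9.768].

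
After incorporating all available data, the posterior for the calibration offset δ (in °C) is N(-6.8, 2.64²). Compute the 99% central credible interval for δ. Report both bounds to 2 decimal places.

The posterior is symmetric, so the 99% equal-tailed interval is δ = -6.8 ± z·2.64 with z = 2.576.
Half-width: 2.576 × 2.64 = 6.80.
-6.8 − 6.80 = -13.60; -6.8 + 6.80 = 0.00.

[-13.60, 0.00]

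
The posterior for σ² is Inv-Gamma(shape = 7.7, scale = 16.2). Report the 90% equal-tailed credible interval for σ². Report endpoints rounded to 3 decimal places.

Inverse-Gamma(7.7, 16.2) quantiles: F⁻¹(0.05) and F⁻¹(0.95).
Equivalently, 1/σ² ~ Gamma(7.7, rate = 16.2); invert its 0.95 and 0.05 quantiles.
Posterior mean ≈ 2.418, SD ≈ 1.013; a Normal approximation gives roughly [0.752, 4.084].
Exact: lower = 1.270; upper = 4.297.

[1.270, 4.297]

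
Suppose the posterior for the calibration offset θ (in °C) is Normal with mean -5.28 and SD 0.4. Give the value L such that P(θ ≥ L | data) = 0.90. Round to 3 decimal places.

Need L with P(θ ≥ L) = 0.90: L = -5.28 − z_{0.1}·0.4.
z = 1.282; L = -5.28 − 1.282 × 0.4 = -5.793.

-5.793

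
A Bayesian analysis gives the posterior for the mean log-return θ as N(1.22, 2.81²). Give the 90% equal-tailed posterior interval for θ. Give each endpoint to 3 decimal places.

[-3.402, 5.842]

The posterior is symmetric, so the 90% equal-tailed interval is θ = 1.22 ± z·2.81 with z = 1.645.
Half-width: 1.645 × 2.81 = 4.622.
1.22 − 4.622 = -3.402; 1.22 + 4.622 = 5.842.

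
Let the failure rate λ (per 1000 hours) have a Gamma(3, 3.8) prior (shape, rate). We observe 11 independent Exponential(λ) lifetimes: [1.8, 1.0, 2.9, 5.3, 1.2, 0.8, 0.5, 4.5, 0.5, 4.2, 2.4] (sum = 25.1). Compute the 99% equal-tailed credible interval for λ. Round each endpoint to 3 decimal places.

[0.216, 0.882]

Posterior: Gamma(3+11, 3.8+25.1) = Gamma(14, 28.9) (shape, rate).
Equal-tailed 99% interval: Gamma(14, 28.9) quantiles at 0.005 and 0.995.
Posterior mean ≈ 0.484, SD ≈ 0.129; a Normal approximation gives roughly [0.151, 0.818].
Exact: lower = 0.216; upper = 0.882.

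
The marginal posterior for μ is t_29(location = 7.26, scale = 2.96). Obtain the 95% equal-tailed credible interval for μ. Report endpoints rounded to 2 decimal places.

The t_29 distribution is symmetric; the 95% interval is 7.26 ± t·2.96 with t_{0.975,29} = 2.045.
Half-width: 2.045 × 2.96 = 6.05.
7.26 − 6.05 = 1.21; 7.26 + 6.05 = 13.31.

[1.21, 13.31]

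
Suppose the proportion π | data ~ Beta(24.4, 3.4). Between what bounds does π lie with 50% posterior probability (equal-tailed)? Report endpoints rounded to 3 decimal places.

Posterior: Beta(24.4, 3.4).
Equal-tailed 50% interval: the 0.25 and 0.75 quantiles of Beta(24.4, 3.4).
Posterior mean ≈ 0.878, SD ≈ 0.061; a Normal approximation gives roughly [0.837, 0.919].
Exact: F⁻¹(0.25) = 0.842; F⁻¹(0.75) = 0.923.

[0.842, 0.923]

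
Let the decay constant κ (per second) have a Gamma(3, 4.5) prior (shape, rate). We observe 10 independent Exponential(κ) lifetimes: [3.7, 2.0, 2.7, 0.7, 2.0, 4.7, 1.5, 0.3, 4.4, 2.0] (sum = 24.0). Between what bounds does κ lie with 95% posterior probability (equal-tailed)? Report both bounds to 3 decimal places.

Posterior: Gamma(3+10, 4.5+24.0) = Gamma(13, 28.5) (shape, rate).
Equal-tailed 95% interval: Gamma(13, 28.5) quantiles at 0.025 and 0.975.
Posterior mean ≈ 0.456, SD ≈ 0.127; a Normal approximation gives roughly [0.208, 0.704].
Exact: lower = 0.243; upper = 0.735.

[0.243, 0.735]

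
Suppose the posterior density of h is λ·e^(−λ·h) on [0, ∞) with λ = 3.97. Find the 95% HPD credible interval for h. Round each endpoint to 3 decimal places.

The exponential density is strictly decreasing on [0, ∞), so the HPD interval is anchored at 0: [0, q] with P(h ≤ q) = 0.95.
q = −ln(1 − 0.95) / 3.97 = 2.9957 / 3.97 = 0.755.

[0.000, 0.755]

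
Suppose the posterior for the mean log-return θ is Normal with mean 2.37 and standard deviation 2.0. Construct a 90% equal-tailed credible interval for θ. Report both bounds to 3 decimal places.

[-0.920, 5.660]

The posterior is symmetric, so the 90% equal-tailed interval is θ = 2.37 ± z·2.0 with z = 1.645.
Half-width: 1.645 × 2.0 = 3.290.
2.37 − 3.290 = -0.920; 2.37 + 3.290 = 5.660.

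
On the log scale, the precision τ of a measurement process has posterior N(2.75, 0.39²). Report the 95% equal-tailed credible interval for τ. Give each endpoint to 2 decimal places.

On the log scale the 95% interval is 2.75 ± 1.960 × 0.39 = [1.9856, 3.5144].
Exponentiate: [e^1.9856, e^3.5144] = [7.28, 33.60].

[7.28, 33.60]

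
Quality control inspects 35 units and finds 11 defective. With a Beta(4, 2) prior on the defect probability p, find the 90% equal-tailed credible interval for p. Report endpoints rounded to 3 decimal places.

Posterior: Beta(4+11, 2+24) = Beta(15, 26).
Equal-tailed 90% interval: the 0.05 and 0.95 quantiles of Beta(15, 26).
Posterior mean ≈ 0.366, SD ≈ 0.074; a Normal approximation gives roughly [0.244, 0.488].
Exact: F⁻¹(0.05) = 0.247; F⁻¹(0.95) = 0.492.

[0.247, 0.492]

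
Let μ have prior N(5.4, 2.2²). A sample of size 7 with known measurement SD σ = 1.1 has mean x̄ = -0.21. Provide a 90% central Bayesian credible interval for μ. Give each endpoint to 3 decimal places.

Posterior precision = 1/2.2² + 7/1.1² = 0.2066 + 5.7851 = 5.9917, so posterior SD = 0.4085.
Posterior mean = (5.4/2.2² + 7·-0.21/1.1²) / 5.9917 = -0.0166.
Interval: -0.0166 ± 1.645 × 0.4085 → [-0.689, 0.655].

[-0.689, 0.655]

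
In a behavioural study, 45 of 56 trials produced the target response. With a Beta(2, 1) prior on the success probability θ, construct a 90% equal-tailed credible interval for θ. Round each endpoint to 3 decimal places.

[0.706, 0.876]

Posterior: Beta(2+45, 1+11) = Beta(47, 12).
Equal-tailed 90% interval: the 0.05 and 0.95 quantiles of Beta(47, 12).
Posterior mean ≈ 0.797, SD ≈ 0.052; a Normal approximation gives roughly [0.711, 0.882].
Exact: F⁻¹(0.05) = 0.706; F⁻¹(0.95) = 0.876.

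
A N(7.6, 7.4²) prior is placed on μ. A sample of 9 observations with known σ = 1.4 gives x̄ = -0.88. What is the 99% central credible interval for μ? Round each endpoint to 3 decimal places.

[-2.046, 0.353]

Posterior precision = 1/7.4² + 9/1.4² = 0.0183 + 4.5918 = 4.6101, so posterior SD = 0.4657.
Posterior mean = (7.6/7.4² + 9·-0.88/1.4²) / 4.6101 = -0.8464.
Interval: -0.8464 ± 2.576 × 0.4657 → [-2.046, 0.353].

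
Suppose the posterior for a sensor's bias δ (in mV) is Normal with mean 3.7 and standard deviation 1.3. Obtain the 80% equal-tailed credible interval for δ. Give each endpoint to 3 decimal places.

The posterior is symmetric, so the 80% equal-tailed interval is δ = 3.7 ± z·1.3 with z = 1.282.
Half-width: 1.282 × 1.3 = 1.666.
3.7 − 1.666 = 2.034; 3.7 + 1.666 = 5.366.

[2.034, 5.366]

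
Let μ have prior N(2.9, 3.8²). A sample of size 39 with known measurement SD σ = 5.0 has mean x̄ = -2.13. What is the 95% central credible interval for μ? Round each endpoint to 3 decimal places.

Posterior precision = 1/3.8² + 39/5.0² = 0.0693 + 1.5600 = 1.6293, so posterior SD = 0.7834.
Posterior mean = (2.9/3.8² + 39·-2.13/5.0²) / 1.6293 = -1.9162.
Interval: -1.9162 ± 1.960 × 0.7834 → [-3.452, -0.381].

[-3.452, -0.381]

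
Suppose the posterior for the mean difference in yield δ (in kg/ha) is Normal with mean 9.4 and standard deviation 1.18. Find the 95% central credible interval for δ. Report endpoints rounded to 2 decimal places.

The posterior is symmetric, so the 95% equal-tailed interval is δ = 9.4 ± z·1.18 with z = 1.960.
Half-width: 1.960 × 1.18 = 2.31.
9.4 − 2.31 = 7.09; 9.4 + 2.31 = 11.71.

[7.09, 11.71]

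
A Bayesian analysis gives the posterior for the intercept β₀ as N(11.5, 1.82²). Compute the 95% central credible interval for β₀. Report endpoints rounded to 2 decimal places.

[7.93, 15.07]

The posterior is symmetric, so the 95% equal-tailed interval is β₀ = 11.5 ± z·1.82 with z = 1.960.
Half-width: 1.960 × 1.82 = 3.57.
11.5 − 3.57 = 7.93; 11.5 + 3.57 = 15.07.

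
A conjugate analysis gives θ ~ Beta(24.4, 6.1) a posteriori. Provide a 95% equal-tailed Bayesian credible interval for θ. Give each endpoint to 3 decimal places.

[0.644, 0.919]

Posterior: Beta(24.4, 6.1).
Equal-tailed 95% interval: the 0.025 and 0.975 quantiles of Beta(24.4, 6.1).
Posterior mean ≈ 0.800, SD ≈ 0.071; a Normal approximation gives roughly [0.660, 0.940].
Exact: F⁻¹(0.025) = 0.644; F⁻¹(0.975) = 0.919.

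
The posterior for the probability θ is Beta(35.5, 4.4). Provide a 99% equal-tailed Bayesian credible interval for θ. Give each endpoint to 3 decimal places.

[0.731, 0.978]

Posterior: Beta(35.5, 4.4).
Equal-tailed 99% interval: the 0.005 and 0.995 quantiles of Beta(35.5, 4.4).
Posterior mean ≈ 0.890, SD ≈ 0.049; a Normal approximation gives roughly [0.764, 1.016].
Exact: F⁻¹(0.005) = 0.731; F⁻¹(0.995) = 0.978.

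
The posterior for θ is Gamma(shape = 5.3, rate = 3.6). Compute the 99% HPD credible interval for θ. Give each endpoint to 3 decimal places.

The posterior is unimodal and skewed, so the HPD interval has equal density at both endpoints and is the shortest 99% interval.
Solving f(0.242) = f(3.400) with F(3.400) − F(0.242) = 0.99 gives [0.242, 3.400].
For comparison, the equal-tailed interval is [0.336, 3.630]; the HPD is narrower and shifted toward the mode.

[0.242, 3.400]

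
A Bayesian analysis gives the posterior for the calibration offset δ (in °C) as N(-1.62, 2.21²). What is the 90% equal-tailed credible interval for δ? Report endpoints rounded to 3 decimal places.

The posterior is symmetric, so the 90% equal-tailed interval is δ = -1.62 ± z·2.21 with z = 1.645.
Half-width: 1.645 × 2.21 = 3.635.
-1.62 − 3.635 = -5.255; -1.62 + 3.635 = 2.015.

[-5.255, 2.015]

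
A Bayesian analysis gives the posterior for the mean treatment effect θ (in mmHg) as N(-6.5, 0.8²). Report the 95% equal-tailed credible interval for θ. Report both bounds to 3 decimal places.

[-8.068, -4.932]

The posterior is symmetric, so the 95% equal-tailed interval is θ = -6.5 ± z·0.8 with z = 1.960.
Half-width: 1.960 × 0.8 = 1.568.
-6.5 − 1.568 = -8.068; -6.5 + 1.568 = -4.932.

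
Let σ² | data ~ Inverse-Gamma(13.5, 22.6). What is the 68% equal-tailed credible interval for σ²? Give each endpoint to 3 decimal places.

Inverse-Gamma(13.5, 22.6) quantiles: F⁻¹(0.16) and F⁻¹(0.84).
Equivalently, 1/σ² ~ Gamma(13.5, rate = 22.6); invert its 0.84 and 0.16 quantiles.
Posterior mean ≈ 1.808, SD ≈ 0.533; a Normal approximation gives roughly [1.278, 2.338].
Exact: lower = 1.321; upper = 2.286.

[1.321, 2.286]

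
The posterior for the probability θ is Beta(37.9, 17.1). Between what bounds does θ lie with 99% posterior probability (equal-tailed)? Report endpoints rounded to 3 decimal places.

Posterior: Beta(37.9, 17.1).
Equal-tailed 99% interval: the 0.005 and 0.995 quantiles of Beta(37.9, 17.1).
Posterior mean ≈ 0.689, SD ≈ 0.062; a Normal approximation gives roughly [0.530, 0.848].
Exact: F⁻¹(0.005) = 0.520; F⁻¹(0.995) = 0.833.

[0.520, 0.833]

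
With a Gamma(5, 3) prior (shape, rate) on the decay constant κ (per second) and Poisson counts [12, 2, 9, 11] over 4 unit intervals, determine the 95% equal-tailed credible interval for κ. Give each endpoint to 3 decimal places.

Posterior: Gamma(5+34, 3+4) = Gamma(39, 7) (shape, rate).
Equal-tailed 95% interval: Gamma(39, 7) quantiles at 0.025 and 0.975.
Posterior mean ≈ 5.571, SD ≈ 0.892; a Normal approximation gives roughly [3.823, 7.320].
Exact: lower = 3.962; upper = 7.451.

[3.962, 7.451]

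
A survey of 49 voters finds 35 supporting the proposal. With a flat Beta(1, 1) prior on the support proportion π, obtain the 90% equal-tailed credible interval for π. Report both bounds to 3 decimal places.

[0.597, 0.805]

Posterior: Beta(1+35, 1+14) = Beta(36, 15).
Equal-tailed 90% interval: the 0.05 and 0.95 quantiles of Beta(36, 15).
Posterior mean ≈ 0.706, SD ≈ 0.063; a Normal approximation gives roughly [0.602, 0.810].
Exact: F⁻¹(0.05) = 0.597; F⁻¹(0.95) = 0.805.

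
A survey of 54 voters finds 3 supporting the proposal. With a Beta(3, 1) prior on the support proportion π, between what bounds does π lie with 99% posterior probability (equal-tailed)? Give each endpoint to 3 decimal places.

Posterior: Beta(3+3, 1+51) = Beta(6, 52).
Equal-tailed 99% interval: the 0.005 and 0.995 quantiles of Beta(6, 52).
Posterior mean ≈ 0.103, SD ≈ 0.040; a Normal approximation gives roughly [0.001, 0.206].
Exact: F⁻¹(0.005) = 0.028; F⁻¹(0.995) = 0.229.

[0.028, 0.229]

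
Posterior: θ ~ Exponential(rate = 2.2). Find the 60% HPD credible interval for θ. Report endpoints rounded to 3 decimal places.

[0.000, 0.416]

The exponential density is strictly decreasing on [0, ∞), so the HPD interval is anchored at 0: [0, q] with P(θ ≤ q) = 0.60.
q = −ln(1 − 0.60) / 2.2 = 0.9163 / 2.2 = 0.416.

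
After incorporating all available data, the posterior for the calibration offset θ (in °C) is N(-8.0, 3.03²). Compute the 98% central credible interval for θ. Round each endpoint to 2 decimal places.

The posterior is symmetric, so the 98% equal-tailed interval is θ = -8.0 ± z·3.03 with z = 2.326.
Half-width: 2.326 × 3.03 = 7.05.
-8.0 − 7.05 = -15.05; -8.0 + 7.05 = -0.95.

[-15.05, -0.95]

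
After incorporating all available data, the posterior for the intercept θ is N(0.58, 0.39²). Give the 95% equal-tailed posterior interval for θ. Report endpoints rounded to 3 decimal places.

The posterior is symmetric, so the 95% equal-tailed interval is θ = 0.58 ± z·0.39 with z = 1.960.
Half-width: 1.960 × 0.39 = 0.764.
0.58 − 0.764 = -0.184; 0.58 + 0.764 = 1.344.

[-0.184, 1.344]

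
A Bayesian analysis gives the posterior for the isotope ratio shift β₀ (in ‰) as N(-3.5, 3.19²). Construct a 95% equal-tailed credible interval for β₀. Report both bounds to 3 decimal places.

The posterior is symmetric, so the 95% equal-tailed interval is β₀ = -3.5 ± z·3.19 with z = 1.960.
Half-width: 1.960 × 3.19 = 6.252.
-3.5 − 6.252 = -9.752; -3.5 + 6.252 = 2.752.

[-9.752, 2.752]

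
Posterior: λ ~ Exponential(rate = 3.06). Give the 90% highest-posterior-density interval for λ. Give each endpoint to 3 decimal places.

[0.000, 0.752]

The exponential density is strictly decreasing on [0, ∞), so the HPD interval is anchored at 0: [0, q] with P(λ ≤ q) = 0.90.
q = −ln(1 − 0.90) / 3.06 = 2.3026 / 3.06 = 0.752.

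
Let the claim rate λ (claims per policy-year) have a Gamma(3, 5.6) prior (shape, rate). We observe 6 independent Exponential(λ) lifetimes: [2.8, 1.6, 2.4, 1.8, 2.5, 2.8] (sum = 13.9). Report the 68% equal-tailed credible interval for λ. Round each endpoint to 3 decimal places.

[0.311, 0.612]

Posterior: Gamma(3+6, 5.6+13.9) = Gamma(9, 19.5) (shape, rate).
Equal-tailed 68% interval: Gamma(9, 19.5) quantiles at 0.16 and 0.84.
Posterior mean ≈ 0.462, SD ≈ 0.154; a Normal approximation gives roughly [0.309, 0.615].
Exact: lower = 0.311; upper = 0.612.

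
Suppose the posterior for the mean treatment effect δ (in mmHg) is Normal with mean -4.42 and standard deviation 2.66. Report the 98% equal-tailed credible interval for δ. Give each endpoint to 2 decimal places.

The posterior is symmetric, so the 98% equal-tailed interval is δ = -4.42 ± z·2.66 with z = 2.326.
Half-width: 2.326 × 2.66 = 6.19.
-4.42 − 6.19 = -10.61; -4.42 + 6.19 = 1.77.

[-10.61, 1.77]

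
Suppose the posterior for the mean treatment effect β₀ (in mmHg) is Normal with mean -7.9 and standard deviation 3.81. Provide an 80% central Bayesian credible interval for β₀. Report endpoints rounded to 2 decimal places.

[-12.78, -3.02]

The posterior is symmetric, so the 80% equal-tailed interval is β₀ = -7.9 ± z·3.81 with z = 1.282.
Half-width: 1.282 × 3.81 = 4.88.
-7.9 − 4.88 = -12.78; -7.9 + 4.88 = -3.02.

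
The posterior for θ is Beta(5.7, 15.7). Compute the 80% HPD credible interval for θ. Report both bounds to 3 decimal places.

The posterior is unimodal and skewed, so the HPD interval has equal density at both endpoints and is the shortest 80% interval.
Solving f(0.137) = f(0.374) with F(0.374) − F(0.137) = 0.80 gives [0.137, 0.374].
For comparison, the equal-tailed interval is [0.151, 0.392]; the HPD is narrower and shifted toward the mode.

[0.137, 0.374]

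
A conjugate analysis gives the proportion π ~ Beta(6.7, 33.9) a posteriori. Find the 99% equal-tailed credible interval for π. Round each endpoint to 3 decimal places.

Posterior: Beta(6.7, 33.9).
Equal-tailed 99% interval: the 0.005 and 0.995 quantiles of Beta(6.7, 33.9).
Posterior mean ≈ 0.165, SD ≈ 0.058; a Normal approximation gives roughly [0.017, 0.313].
Exact: F⁻¹(0.005) = 0.050; F⁻¹(0.995) = 0.340.

[0.050, 0.340]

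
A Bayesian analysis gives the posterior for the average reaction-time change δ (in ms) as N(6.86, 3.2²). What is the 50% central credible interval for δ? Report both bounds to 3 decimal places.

[4.702, 9.018]

The posterior is symmetric, so the 50% equal-tailed interval is δ = 6.86 ± z·3.2 with z = 0.674.
Half-width: 0.674 × 3.2 = 2.158.
6.86 − 2.158 = 4.702; 6.86 + 2.158 = 9.018.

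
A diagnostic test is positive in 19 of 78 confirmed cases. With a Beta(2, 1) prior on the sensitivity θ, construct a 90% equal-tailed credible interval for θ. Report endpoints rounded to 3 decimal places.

[0.183, 0.342]

Posterior: Beta(2+19, 1+59) = Beta(21, 60).
Equal-tailed 90% interval: the 0.05 and 0.95 quantiles of Beta(21, 60).
Posterior mean ≈ 0.259, SD ≈ 0.048; a Normal approximation gives roughly [0.180, 0.339].
Exact: F⁻¹(0.05) = 0.183; F⁻¹(0.95) = 0.342.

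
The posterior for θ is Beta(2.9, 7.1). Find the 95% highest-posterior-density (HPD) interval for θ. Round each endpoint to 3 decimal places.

[0.048, 0.555]

The posterior is unimodal and skewed, so the HPD interval has equal density at both endpoints and is the shortest 95% interval.
Solving f(0.048) = f(0.555) with F(0.555) − F(0.048) = 0.95 gives [0.048, 0.555].
For comparison, the equal-tailed interval is [0.069, 0.589]; the HPD is narrower and shifted toward the mode.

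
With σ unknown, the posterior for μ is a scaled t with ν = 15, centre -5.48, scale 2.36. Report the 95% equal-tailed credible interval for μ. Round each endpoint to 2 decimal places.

[-10.51, -0.45]

The t_15 distribution is symmetric; the 95% interval is -5.48 ± t·2.36 with t_{0.975,15} = 2.131.
Half-width: 2.131 × 2.36 = 5.03.
-5.48 − 5.03 = -10.51; -5.48 + 5.03 = -0.45.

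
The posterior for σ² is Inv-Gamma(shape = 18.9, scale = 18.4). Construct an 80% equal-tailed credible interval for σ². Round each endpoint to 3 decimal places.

[0.747, 1.354]

Inverse-Gamma(18.9, 18.4) quantiles: F⁻¹(0.1) and F⁻¹(0.9).
Equivalently, 1/σ² ~ Gamma(18.9, rate = 18.4); invert its 0.9 and 0.1 quantiles.
Posterior mean ≈ 1.028, SD ≈ 0.250; a Normal approximation gives roughly [0.707, 1.348].
Exact: lower = 0.747; upper = 1.354.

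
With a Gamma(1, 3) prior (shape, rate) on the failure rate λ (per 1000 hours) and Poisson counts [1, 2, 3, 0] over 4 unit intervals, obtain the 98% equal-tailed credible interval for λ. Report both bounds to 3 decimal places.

[0.333, 2.082]

Posterior: Gamma(1+6, 3+4) = Gamma(7, 7) (shape, rate).
Equal-tailed 98% interval: Gamma(7, 7) quantiles at 0.01 and 0.99.
Posterior mean ≈ 1.000, SD ≈ 0.378; a Normal approximation gives roughly [0.121, 1.879].
Exact: lower = 0.333; upper = 2.082.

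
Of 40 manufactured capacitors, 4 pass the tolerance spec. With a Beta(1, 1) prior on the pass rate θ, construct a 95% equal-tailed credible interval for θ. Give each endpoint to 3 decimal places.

Posterior: Beta(1+4, 1+36) = Beta(5, 37).
Equal-tailed 95% interval: the 0.025 and 0.975 quantiles of Beta(5, 37).
Posterior mean ≈ 0.119, SD ≈ 0.049; a Normal approximation gives roughly [0.022, 0.216].
Exact: F⁻¹(0.025) = 0.041; F⁻¹(0.975) = 0.231.

[0.041, 0.231]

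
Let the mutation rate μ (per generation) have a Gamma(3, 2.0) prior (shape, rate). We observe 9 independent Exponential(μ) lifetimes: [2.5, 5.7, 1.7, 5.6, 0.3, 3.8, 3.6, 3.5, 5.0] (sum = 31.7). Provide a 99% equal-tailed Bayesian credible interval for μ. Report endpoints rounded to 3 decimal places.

[0.147, 0.676]

Posterior: Gamma(3+9, 2.0+31.7) = Gamma(12, 33.7) (shape, rate).
Equal-tailed 99% interval: Gamma(12, 33.7) quantiles at 0.005 and 0.995.
Posterior mean ≈ 0.356, SD ≈ 0.103; a Normal approximation gives roughly [0.091, 0.621].
Exact: lower = 0.147; upper = 0.676.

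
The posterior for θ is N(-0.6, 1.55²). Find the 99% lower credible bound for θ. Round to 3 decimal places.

-4.206

Need L with P(θ ≥ L) = 0.99: L = -0.6 − z_{0.01}·1.55.
z = 2.326; L = -0.6 − 2.326 × 1.55 = -4.206.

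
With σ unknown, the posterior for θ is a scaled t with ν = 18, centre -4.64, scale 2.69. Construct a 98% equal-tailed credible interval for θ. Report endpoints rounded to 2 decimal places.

The t_18 distribution is symmetric; the 98% interval is -4.64 ± t·2.69 with t_{0.99,18} = 2.552.
Half-width: 2.552 × 2.69 = 6.87.
-4.64 − 6.87 = -11.51; -4.64 + 6.87 = 2.23.

[-11.51, 2.23]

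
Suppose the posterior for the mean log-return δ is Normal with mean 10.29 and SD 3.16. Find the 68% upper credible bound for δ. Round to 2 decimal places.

Need U with P(δ ≤ U) = 0.68: U = 10.29 + z_{0.32}·3.16.
z = 0.468; U = 10.29 + 0.468 × 3.16 = 11.77.

11.77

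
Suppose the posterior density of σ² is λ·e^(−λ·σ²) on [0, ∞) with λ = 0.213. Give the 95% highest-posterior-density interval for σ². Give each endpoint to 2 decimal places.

[0.00, 14.06]

The exponential density is strictly decreasing on [0, ∞), so the HPD interval is anchored at 0: [0, q] with P(σ² ≤ q) = 0.95.
q = −ln(1 − 0.95) / 0.213 = 2.9957 / 0.213 = 14.06.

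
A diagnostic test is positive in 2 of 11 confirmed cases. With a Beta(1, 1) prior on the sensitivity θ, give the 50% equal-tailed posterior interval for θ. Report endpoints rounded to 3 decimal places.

[0.146, 0.301]

Posterior: Beta(1+2, 1+9) = Beta(3, 10).
Equal-tailed 50% interval: the 0.25 and 0.75 quantiles of Beta(3, 10).
Posterior mean ≈ 0.231, SD ≈ 0.113; a Normal approximation gives roughly [0.155, 0.307].
Exact: F⁻¹(0.25) = 0.146; F⁻¹(0.75) = 0.301.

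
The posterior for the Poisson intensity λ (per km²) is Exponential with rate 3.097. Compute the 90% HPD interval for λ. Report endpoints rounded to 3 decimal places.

The exponential density is strictly decreasing on [0, ∞), so the HPD interval is anchored at 0: [0, q] with P(λ ≤ q) = 0.90.
q = −ln(1 − 0.90) / 3.097 = 2.3026 / 3.097 = 0.743.

[0.000, 0.743]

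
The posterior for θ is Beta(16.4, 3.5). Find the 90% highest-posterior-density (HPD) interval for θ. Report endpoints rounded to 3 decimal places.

The posterior is unimodal and skewed, so the HPD interval has equal density at both endpoints and is the shortest 90% interval.
Solving f(0.697) = f(0.957) with F(0.957) − F(0.697) = 0.90 gives [0.697, 0.957].
For comparison, the equal-tailed interval is [0.670, 0.940]; the HPD is narrower and shifted toward the mode.

[0.697, 0.957]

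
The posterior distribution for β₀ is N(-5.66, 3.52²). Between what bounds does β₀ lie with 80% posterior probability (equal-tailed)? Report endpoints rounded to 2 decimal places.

The posterior is symmetric, so the 80% equal-tailed interval is β₀ = -5.66 ± z·3.52 with z = 1.282.
Half-width: 1.282 × 3.52 = 4.51.
-5.66 − 4.51 = -10.17; -5.66 + 4.51 = -1.15.

[-10.17, -1.15]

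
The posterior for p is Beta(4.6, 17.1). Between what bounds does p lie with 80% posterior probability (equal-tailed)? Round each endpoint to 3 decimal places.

[0.108, 0.328]

Posterior: Beta(4.6, 17.1).
Equal-tailed 80% interval: the 0.1 and 0.9 quantiles of Beta(4.6, 17.1).
Posterior mean ≈ 0.212, SD ≈ 0.086; a Normal approximation gives roughly [0.102, 0.322].
Exact: F⁻¹(0.1) = 0.108; F⁻¹(0.9) = 0.328.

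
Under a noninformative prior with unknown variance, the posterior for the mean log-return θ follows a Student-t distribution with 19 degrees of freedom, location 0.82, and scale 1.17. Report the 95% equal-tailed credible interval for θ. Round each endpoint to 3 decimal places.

The t_19 distribution is symmetric; the 95% interval is 0.82 ± t·1.17 with t_{0.975,19} = 2.093.
Half-width: 2.093 × 1.17 = 2.449.
0.82 − 2.449 = -1.629; 0.82 + 2.449 = 3.269.

[-1.629, 3.269]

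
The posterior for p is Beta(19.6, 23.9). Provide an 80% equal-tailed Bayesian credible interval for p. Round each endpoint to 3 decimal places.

[0.355, 0.547]

Posterior: Beta(19.6, 23.9).
Equal-tailed 80% interval: the 0.1 and 0.9 quantiles of Beta(19.6, 23.9).
Posterior mean ≈ 0.451, SD ≈ 0.075; a Normal approximation gives roughly [0.355, 0.546].
Exact: F⁻¹(0.1) = 0.355; F⁻¹(0.9) = 0.547.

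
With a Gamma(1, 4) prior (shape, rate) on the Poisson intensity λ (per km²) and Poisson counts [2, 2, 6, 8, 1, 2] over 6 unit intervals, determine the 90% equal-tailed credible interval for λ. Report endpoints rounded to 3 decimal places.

[1.489, 3.024]

Posterior: Gamma(1+21, 4+6) = Gamma(22, 10) (shape, rate).
Equal-tailed 90% interval: Gamma(22, 10) quantiles at 0.05 and 0.95.
Posterior mean ≈ 2.200, SD ≈ 0.469; a Normal approximation gives roughly [1.428, 2.972].
Exact: lower = 1.489; upper = 3.024.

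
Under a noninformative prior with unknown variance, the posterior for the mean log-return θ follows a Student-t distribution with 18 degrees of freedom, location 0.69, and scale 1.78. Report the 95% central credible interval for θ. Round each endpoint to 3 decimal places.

[-3.050, 4.430]

The t_18 distribution is symmetric; the 95% interval is 0.69 ± t·1.78 with t_{0.975,18} = 2.101.
Half-width: 2.101 × 1.78 = 3.740.
0.69 − 3.740 = -3.050; 0.69 + 3.740 = 4.430.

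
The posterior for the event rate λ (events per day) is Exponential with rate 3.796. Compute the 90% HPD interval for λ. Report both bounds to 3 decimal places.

The exponential density is strictly decreasing on [0, ∞), so the HPD interval is anchored at 0: [0, q] with P(λ ≤ q) = 0.90.
q = −ln(1 − 0.90) / 3.796 = 2.3026 / 3.796 = 0.607.

[0.000, 0.607]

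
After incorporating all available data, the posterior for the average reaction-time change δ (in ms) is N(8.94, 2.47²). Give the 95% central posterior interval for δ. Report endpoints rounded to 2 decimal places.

[4.10, 13.78]

The posterior is symmetric, so the 95% equal-tailed interval is δ = 8.94 ± z·2.47 with z = 1.960.
Half-width: 1.960 × 2.47 = 4.84.
8.94 − 4.84 = 4.10; 8.94 + 4.84 = 13.78.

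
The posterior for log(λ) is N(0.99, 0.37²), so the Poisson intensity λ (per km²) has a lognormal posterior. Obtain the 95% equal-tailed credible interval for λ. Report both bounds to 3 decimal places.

On the log scale the 95% interval is 0.99 ± 1.960 × 0.37 = [0.2648, 1.7152].
Exponentiate: [e^0.2648, e^1.7152] = [1.303, 5.558].

[1.303, 5.558]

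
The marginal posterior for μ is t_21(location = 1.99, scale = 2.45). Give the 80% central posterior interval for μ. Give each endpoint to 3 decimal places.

The t_21 distribution is symmetric; the 80% interval is 1.99 ± t·2.45 with t_{0.9,21} = 1.323.
Half-width: 1.323 × 2.45 = 3.242.
1.99 − 3.242 = -1.252; 1.99 + 3.242 = 5.232.

[-1.252, 5.232]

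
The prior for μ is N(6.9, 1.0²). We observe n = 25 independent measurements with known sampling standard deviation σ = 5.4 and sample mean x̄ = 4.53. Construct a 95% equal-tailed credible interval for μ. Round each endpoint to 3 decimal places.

Posterior precision = 1/1.0² + 25/5.4² = 1.0000 + 0.8573 = 1.8573, so posterior SD = 0.7338.
Posterior mean = (6.9/1.0² + 25·4.53/5.4²) / 1.8573 = 5.8060.
Interval: 5.8060 ± 1.960 × 0.7338 → [4.368, 7.244].

[4.368, 7.244]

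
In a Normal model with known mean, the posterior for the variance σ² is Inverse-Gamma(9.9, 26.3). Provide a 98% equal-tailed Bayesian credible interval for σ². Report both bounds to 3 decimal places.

[1.410, 6.467]

Inverse-Gamma(9.9, 26.3) quantiles: F⁻¹(0.01) and F⁻¹(0.99).
Equivalently, 1/σ² ~ Gamma(9.9, rate = 26.3); invert its 0.99 and 0.01 quantiles.
Posterior mean ≈ 2.955, SD ≈ 1.051; a Normal approximation gives roughly [0.509, 5.401].
Exact: lower = 1.410; upper = 6.467.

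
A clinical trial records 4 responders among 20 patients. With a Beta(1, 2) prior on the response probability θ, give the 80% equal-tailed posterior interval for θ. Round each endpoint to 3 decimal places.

Posterior: Beta(1+4, 2+16) = Beta(5, 18).
Equal-tailed 80% interval: the 0.1 and 0.9 quantiles of Beta(5, 18).
Posterior mean ≈ 0.217, SD ≈ 0.084; a Normal approximation gives roughly [0.109, 0.325].
Exact: F⁻¹(0.1) = 0.115; F⁻¹(0.9) = 0.331.

[0.115, 0.331]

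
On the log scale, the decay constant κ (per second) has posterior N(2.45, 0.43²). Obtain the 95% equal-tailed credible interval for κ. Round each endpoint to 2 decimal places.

On the log scale the 95% interval is 2.45 ± 1.960 × 0.43 = [1.6072, 3.2928].
Exponentiate: [e^1.6072, e^3.2928] = [4.99, 26.92].

[4.99, 26.92]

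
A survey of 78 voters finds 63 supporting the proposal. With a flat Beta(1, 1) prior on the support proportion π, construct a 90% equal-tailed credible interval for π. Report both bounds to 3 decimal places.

Posterior: Beta(1+63, 1+15) = Beta(64, 16).
Equal-tailed 90% interval: the 0.05 and 0.95 quantiles of Beta(64, 16).
Posterior mean ≈ 0.800, SD ≈ 0.044; a Normal approximation gives roughly [0.727, 0.873].
Exact: F⁻¹(0.05) = 0.723; F⁻¹(0.95) = 0.869.

[0.723, 0.869]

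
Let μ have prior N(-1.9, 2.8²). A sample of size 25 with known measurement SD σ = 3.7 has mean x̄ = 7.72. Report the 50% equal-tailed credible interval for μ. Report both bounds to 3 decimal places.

[6.609, 7.574]

Posterior precision = 1/2.8² + 25/3.7² = 0.1276 + 1.8262 = 1.9537, so posterior SD = 0.7154.
Posterior mean = (-1.9/2.8² + 25·7.72/3.7²) / 1.9537 = 7.0919.
Interval: 7.0919 ± 0.674 × 0.7154 → [6.609, 7.574].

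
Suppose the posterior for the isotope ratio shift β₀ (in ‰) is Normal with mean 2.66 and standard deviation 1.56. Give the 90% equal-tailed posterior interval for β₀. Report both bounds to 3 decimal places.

[0.094, 5.226]

The posterior is symmetric, so the 90% equal-tailed interval is β₀ = 2.66 ± z·1.56 with z = 1.645.
Half-width: 1.645 × 1.56 = 2.566.
2.66 − 2.566 = 0.094; 2.66 + 2.566 = 5.226.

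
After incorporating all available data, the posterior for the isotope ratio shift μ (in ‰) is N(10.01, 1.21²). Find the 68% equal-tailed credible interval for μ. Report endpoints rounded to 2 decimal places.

[8.81, 11.21]

The posterior is symmetric, so the 68% equal-tailed interval is μ = 10.01 ± z·1.21 with z = 0.994.
Half-width: 0.994 × 1.21 = 1.20.
10.01 − 1.20 = 8.81; 10.01 + 1.20 = 11.21.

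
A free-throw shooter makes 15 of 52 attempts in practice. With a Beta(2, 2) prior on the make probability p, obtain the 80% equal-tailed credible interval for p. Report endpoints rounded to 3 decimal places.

[0.227, 0.383]

Posterior: Beta(2+15, 2+37) = Beta(17, 39).
Equal-tailed 80% interval: the 0.1 and 0.9 quantiles of Beta(17, 39).
Posterior mean ≈ 0.304, SD ≈ 0.061; a Normal approximation gives roughly [0.226, 0.382].
Exact: F⁻¹(0.1) = 0.227; F⁻¹(0.9) = 0.383.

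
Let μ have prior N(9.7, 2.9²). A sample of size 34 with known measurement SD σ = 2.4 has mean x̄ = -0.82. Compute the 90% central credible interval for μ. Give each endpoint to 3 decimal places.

Posterior precision = 1/2.9² + 34/2.4² = 0.1189 + 5.9028 = 6.0217, so posterior SD = 0.4075.
Posterior mean = (9.7/2.9² + 34·-0.82/2.4²) / 6.0217 = -0.6123.
Interval: -0.6123 ± 1.645 × 0.4075 → [-1.283, 0.058].

[-1.283, 0.058]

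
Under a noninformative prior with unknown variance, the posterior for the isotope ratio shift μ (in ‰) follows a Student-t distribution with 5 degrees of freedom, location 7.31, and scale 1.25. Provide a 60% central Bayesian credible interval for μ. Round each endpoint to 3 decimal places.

The t_5 distribution is symmetric; the 60% interval is 7.31 ± t·1.25 with t_{0.8,5} = 0.920.
Half-width: 0.920 × 1.25 = 1.149.
7.31 − 1.149 = 6.161; 7.31 + 1.149 = 8.459.

[6.161, 8.459]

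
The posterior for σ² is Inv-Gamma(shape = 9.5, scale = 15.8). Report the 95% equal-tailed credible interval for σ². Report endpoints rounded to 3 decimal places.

Inverse-Gamma(9.5, 15.8) quantiles: F⁻¹(0.025) and F⁻¹(0.975).
Equivalently, 1/σ² ~ Gamma(9.5, rate = 15.8); invert its 0.975 and 0.025 quantiles.
Posterior mean ≈ 1.859, SD ≈ 0.679; a Normal approximation gives roughly [0.529, 3.189].
Exact: lower = 0.962; upper = 3.548.

[0.962, 3.548]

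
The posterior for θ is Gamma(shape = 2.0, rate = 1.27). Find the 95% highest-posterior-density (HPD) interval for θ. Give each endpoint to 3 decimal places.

[0.033, 3.752]

The posterior is unimodal and skewed, so the HPD interval has equal density at both endpoints and is the shortest 95% interval.
Solving f(0.033) = f(3.752) with F(3.752) − F(0.033) = 0.95 gives [0.033, 3.752].
For comparison, the equal-tailed interval is [0.191, 4.387]; the HPD is narrower and shifted toward the mode.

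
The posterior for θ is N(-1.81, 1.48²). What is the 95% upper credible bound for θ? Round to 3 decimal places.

Need U with P(θ ≤ U) = 0.95: U = -1.81 + z_{0.05}·1.48.
z = 1.645; U = -1.81 + 1.645 × 1.48 = 0.624.

0.624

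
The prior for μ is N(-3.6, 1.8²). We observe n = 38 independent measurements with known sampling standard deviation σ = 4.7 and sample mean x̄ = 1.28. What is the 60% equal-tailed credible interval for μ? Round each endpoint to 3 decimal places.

[-0.053, 1.128]

Posterior precision = 1/1.8² + 38/4.7² = 0.3086 + 1.7202 = 2.0289, so posterior SD = 0.7021.
Posterior mean = (-3.6/1.8² + 38·1.28/4.7²) / 2.0289 = 0.5376.
Interval: 0.5376 ± 0.842 × 0.7021 → [-0.053, 1.128].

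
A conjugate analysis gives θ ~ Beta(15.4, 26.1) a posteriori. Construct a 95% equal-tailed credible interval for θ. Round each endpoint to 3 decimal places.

Posterior: Beta(15.4, 26.1).
Equal-tailed 95% interval: the 0.025 and 0.975 quantiles of Beta(15.4, 26.1).
Posterior mean ≈ 0.371, SD ≈ 0.074; a Normal approximation gives roughly [0.226, 0.516].
Exact: F⁻¹(0.025) = 0.233; F⁻¹(0.975) = 0.521.

[0.233, 0.521]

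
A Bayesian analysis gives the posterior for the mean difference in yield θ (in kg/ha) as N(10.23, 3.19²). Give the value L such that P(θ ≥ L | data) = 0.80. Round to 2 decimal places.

Need L with P(θ ≥ L) = 0.80: L = 10.23 − z_{0.2}·3.19.
z = 0.842; L = 10.23 − 0.842 × 3.19 = 7.55.

7.55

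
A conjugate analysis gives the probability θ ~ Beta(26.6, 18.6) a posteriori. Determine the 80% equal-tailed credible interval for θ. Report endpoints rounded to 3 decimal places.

Posterior: Beta(26.6, 18.6).
Equal-tailed 80% interval: the 0.1 and 0.9 quantiles of Beta(26.6, 18.6).
Posterior mean ≈ 0.588, SD ≈ 0.072; a Normal approximation gives roughly [0.496, 0.681].
Exact: F⁻¹(0.1) = 0.494; F⁻¹(0.9) = 0.681.

[0.494, 0.681]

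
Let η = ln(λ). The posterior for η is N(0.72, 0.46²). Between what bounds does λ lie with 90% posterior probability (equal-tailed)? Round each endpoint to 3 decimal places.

On the log scale the 90% interval is 0.72 ± 1.645 × 0.46 = [-0.0366, 1.4766].
Exponentiate: [e^-0.0366, e^1.4766] = [0.964, 4.378].

[0.964, 4.378]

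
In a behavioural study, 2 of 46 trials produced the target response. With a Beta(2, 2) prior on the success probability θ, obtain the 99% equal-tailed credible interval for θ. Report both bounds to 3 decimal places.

[0.014, 0.207]

Posterior: Beta(2+2, 2+44) = Beta(4, 46).
Equal-tailed 99% interval: the 0.005 and 0.995 quantiles of Beta(4, 46).
Posterior mean ≈ 0.080, SD ≈ 0.038; a Normal approximation gives roughly [-0.018, 0.178].
Exact: F⁻¹(0.005) = 0.014; F⁻¹(0.995) = 0.207.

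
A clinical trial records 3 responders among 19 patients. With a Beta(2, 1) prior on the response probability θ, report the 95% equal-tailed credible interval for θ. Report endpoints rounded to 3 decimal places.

[0.082, 0.419]

Posterior: Beta(2+3, 1+16) = Beta(5, 17).
Equal-tailed 95% interval: the 0.025 and 0.975 quantiles of Beta(5, 17).
Posterior mean ≈ 0.227, SD ≈ 0.087; a Normal approximation gives roughly [0.056, 0.399].
Exact: F⁻¹(0.025) = 0.082; F⁻¹(0.975) = 0.419.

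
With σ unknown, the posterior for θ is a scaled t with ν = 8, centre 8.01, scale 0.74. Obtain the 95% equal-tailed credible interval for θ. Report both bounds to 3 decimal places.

[6.304, 9.716]

The t_8 distribution is symmetric; the 95% interval is 8.01 ± t·0.74 with t_{0.975,8} = 2.306.
Half-width: 2.306 × 0.74 = 1.706.
8.01 − 1.706 = 6.304; 8.01 + 1.706 = 9.716.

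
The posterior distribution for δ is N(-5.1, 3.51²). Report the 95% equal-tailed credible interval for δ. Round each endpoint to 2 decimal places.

[-11.98, 1.78]

The posterior is symmetric, so the 95% equal-tailed interval is δ = -5.1 ± z·3.51 with z = 1.960.
Half-width: 1.960 × 3.51 = 6.88.
-5.1 − 6.88 = -11.98; -5.1 + 6.88 = 1.78.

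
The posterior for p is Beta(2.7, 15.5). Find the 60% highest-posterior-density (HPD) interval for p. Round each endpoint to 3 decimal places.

The posterior is unimodal and skewed, so the HPD interval has equal density at both endpoints and is the shortest 60% interval.
Solving f(0.053) = f(0.179) with F(0.179) − F(0.053) = 0.60 gives [0.053, 0.179].
For comparison, the equal-tailed interval is [0.077, 0.213]; the HPD is narrower and shifted toward the mode.

[0.053, 0.179]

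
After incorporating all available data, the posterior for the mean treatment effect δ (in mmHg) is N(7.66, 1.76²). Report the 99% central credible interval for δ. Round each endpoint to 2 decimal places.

[3.13, 12.19]

The posterior is symmetric, so the 99% equal-tailed interval is δ = 7.66 ± z·1.76 with z = 2.576.
Half-width: 2.576 × 1.76 = 4.53.
7.66 − 4.53 = 3.13; 7.66 + 4.53 = 12.19.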